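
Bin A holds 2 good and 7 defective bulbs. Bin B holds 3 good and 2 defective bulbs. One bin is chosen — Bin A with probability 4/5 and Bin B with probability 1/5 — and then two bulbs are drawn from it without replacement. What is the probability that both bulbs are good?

37/450

From Bin A: P(both good) = (2/9)(1/8) = 1/36.
From Bin B: P(both good) = (3/5)(2/4) = 3/10.
Total probability = (4/5)(1/36) + (1/5)(3/10) = 37/450.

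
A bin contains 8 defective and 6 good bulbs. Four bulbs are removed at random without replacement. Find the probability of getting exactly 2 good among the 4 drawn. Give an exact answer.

One ordering (good drawn first) has probability 6/14 × 5/13 × 8/12 × 7/11 = 1680/24024 = 10/143.
There are C(4,2) = 6 such orderings, each equally likely, so P = 6 × 10/143 = 60/143.

60/143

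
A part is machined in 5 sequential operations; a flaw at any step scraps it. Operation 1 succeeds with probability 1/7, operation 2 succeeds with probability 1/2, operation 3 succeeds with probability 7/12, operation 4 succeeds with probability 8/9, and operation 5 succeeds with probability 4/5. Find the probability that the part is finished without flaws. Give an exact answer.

Multiplying along the chain,
P = 1/7 × 1/2 × 7/12 × 8/9 × 4/5 = 224/7560 = 4/135.

4/135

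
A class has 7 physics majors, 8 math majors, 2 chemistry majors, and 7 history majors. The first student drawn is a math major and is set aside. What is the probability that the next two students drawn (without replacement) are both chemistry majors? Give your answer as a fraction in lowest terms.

1/253

After the first draw, 2 of the remaining 23 students are chemistry majors.
P = 2/23 × 1/22 = 2/506 = 1/253.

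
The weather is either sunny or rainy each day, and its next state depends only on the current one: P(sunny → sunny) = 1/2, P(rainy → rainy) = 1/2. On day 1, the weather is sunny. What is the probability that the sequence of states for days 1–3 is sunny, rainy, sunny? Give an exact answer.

Day 1 is given. For each transition, use the conditional probability from the current state:
P(rainy | sunny) = 1/2; P(sunny | rainy) = 1/2.
P = 1/2 × 1/2 = 1/4.

1/4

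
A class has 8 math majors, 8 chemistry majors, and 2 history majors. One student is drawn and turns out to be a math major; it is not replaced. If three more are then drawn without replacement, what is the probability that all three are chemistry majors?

With the first student removed, 8 chemistry majors remain out of 17.
P = 8/17 × 7/16 × 6/15 = 336/4080 = 7/85.

7/85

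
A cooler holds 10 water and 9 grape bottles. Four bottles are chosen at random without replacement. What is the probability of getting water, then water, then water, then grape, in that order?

Multiply the probability of each draw given the previous ones:
P = 10/19 × 9/18 × 8/17 × 9/16 = 6480/93024 = 45/646.

45/646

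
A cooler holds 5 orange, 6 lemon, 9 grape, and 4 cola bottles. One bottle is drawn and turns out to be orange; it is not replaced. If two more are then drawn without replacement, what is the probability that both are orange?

6/253

After the first draw, 4 of the remaining 23 bottles are orange.
P = 4/23 × 3/22 = 12/506 = 6/253.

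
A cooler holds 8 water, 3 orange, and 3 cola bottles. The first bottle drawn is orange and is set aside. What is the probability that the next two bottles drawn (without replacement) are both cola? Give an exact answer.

After the first draw, 3 of the remaining 13 bottles are cola.
P = 3/13 × 2/12 = 6/156 = 1/26.

1/26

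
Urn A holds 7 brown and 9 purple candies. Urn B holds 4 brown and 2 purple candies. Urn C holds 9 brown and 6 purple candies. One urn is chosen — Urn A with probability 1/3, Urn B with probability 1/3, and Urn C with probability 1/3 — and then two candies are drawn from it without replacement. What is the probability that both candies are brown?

From Urn A: P(both brown) = (7/16)(6/15) = 7/40.
From Urn B: P(both brown) = (4/6)(3/5) = 2/5.
From Urn C: P(both brown) = (9/15)(8/14) = 12/35.
Total probability = (1/3)(7/40) + (1/3)(2/5) + (1/3)(12/35) = 257/840.

257/840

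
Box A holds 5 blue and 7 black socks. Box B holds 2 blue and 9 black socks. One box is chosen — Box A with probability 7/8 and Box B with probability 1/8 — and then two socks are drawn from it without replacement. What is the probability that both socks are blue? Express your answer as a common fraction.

89/660

From Box A: P(both blue) = (5/12)(4/11) = 5/33.
From Box B: P(both blue) = (2/11)(1/10) = 1/55.
Total probability = (7/8)(5/33) + (1/8)(1/55) = 89/660.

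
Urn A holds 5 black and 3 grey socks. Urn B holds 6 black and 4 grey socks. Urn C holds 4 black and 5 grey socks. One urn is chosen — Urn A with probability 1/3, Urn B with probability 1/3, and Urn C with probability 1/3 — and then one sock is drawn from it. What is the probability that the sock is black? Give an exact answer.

From Urn A: P(black) = 5/8.
From Urn B: P(black) = 6/10.
From Urn C: P(black) = 4/9.
Total probability = (1/3)(5/8) + (1/3)(6/10) + (1/3)(4/9) = 601/1080.

601/1080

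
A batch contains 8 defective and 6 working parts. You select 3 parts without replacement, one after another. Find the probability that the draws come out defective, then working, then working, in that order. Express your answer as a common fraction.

Multiply the probability of each draw given the previous ones:
P = 8/14 × 6/13 × 5/12 = 240/2184 = 10/91.

10/91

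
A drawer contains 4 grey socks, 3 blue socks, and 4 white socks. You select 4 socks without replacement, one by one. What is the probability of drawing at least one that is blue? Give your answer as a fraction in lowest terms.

26/33

P(no blue) = 8/11 × 7/10 × 6/9 × 5/8 = 1680/7920 = 7/33.
P(at least one) = 1 − 7/33 = 26/33.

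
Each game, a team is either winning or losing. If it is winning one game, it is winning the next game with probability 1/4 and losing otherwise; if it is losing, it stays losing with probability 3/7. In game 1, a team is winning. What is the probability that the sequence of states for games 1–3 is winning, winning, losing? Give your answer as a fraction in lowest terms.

3/16

Game 1 is given. For each transition, use the conditional probability from the current state:
P(winning | winning) = 1/4; P(losing | winning) = 3/4.
P = 1/4 × 3/4 = 3/16.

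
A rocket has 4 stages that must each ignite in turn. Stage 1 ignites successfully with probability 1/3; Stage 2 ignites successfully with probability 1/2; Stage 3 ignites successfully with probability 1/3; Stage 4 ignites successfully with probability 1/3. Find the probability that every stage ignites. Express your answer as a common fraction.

1/54

Multiplying along the chain,
P = 1/3 × 1/2 × 1/3 × 1/3 = 1/54.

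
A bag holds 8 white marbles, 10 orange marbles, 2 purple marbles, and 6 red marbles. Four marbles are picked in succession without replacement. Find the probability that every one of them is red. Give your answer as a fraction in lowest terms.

P = 6/26 × 5/25 × 4/24 × 3/23 = 360/358800 = 3/2990.

3/2990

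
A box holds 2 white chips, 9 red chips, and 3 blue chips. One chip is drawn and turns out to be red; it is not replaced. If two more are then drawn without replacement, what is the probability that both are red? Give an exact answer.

With the first chip removed, 8 red remain out of 13.
P = 8/13 × 7/12 = 56/156 = 14/39.

14/39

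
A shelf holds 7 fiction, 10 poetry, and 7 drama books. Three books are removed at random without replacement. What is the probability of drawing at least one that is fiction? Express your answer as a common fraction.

168/253

P(no fiction) = 17/24 × 16/23 × 15/22 = 4080/12144 = 85/253.
P(at least one) = 1 − 85/253 = 168/253.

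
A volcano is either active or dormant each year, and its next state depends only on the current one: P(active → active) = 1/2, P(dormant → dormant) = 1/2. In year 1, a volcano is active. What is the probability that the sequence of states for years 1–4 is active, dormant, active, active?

Year 1 is given. For each transition, use the conditional probability from the current state:
P(dormant | active) = 1/2; P(active | dormant) = 1/2; P(active | active) = 1/2.
P = 1/2 × 1/2 × 1/2 = 1/8.

1/8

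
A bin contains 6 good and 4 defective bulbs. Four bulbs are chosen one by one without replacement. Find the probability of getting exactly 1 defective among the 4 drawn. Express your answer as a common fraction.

8/21

One ordering (defective drawn first) has probability 4/10 × 6/9 × 5/8 × 4/7 = 480/5040 = 2/21.
There are C(4,1) = 4 such orderings, each equally likely, so P = 4 × 2/21 = 8/21.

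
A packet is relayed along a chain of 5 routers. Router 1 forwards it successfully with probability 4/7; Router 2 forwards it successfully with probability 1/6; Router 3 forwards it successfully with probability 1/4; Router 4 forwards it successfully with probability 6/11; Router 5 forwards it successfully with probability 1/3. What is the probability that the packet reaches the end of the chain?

The events are sequential, so multiply the conditional probabilities:
P = 4/7 × 1/6 × 1/4 × 6/11 × 1/3 = 24/5544 = 1/231.

1/231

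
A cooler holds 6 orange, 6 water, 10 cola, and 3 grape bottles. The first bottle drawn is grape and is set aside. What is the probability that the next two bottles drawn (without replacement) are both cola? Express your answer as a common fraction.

After the first draw, 10 of the remaining 24 bottles are cola.
P = 10/24 × 9/23 = 90/552 = 15/92.

15/92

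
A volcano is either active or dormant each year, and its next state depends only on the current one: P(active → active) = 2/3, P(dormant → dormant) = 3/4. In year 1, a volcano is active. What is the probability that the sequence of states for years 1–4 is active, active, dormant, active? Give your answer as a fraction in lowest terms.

Year 1 is given. For each transition, use the conditional probability from the current state:
P(active | active) = 2/3; P(dormant | active) = 1/3; P(active | dormant) = 1/4.
P = 2/3 × 1/3 × 1/4 = 2/36 = 1/18.

1/18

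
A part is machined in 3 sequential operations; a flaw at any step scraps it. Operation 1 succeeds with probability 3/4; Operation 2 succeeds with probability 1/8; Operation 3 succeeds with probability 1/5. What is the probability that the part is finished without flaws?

The events are sequential, so multiply the conditional probabilities:
P = 3/4 × 1/8 × 1/5 = 3/160.

3/160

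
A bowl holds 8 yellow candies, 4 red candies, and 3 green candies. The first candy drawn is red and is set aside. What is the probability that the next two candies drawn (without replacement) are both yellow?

After the first draw, 8 of the remaining 14 candies are yellow.
P = 8/14 × 7/13 = 56/182 = 4/13.

4/13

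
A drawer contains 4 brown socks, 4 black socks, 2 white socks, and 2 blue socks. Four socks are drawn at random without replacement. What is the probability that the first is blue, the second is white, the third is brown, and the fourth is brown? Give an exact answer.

2/495

Each draw changes the counts, so multiply the conditional probabilities along the sequence:
P = 2/12 × 2/11 × 4/10 × 3/9 = 48/11880 = 2/495.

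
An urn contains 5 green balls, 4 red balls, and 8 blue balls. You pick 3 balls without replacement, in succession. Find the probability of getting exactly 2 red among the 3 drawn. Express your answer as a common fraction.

One ordering (red drawn first) has probability 4/17 × 3/16 × 13/15 = 156/4080 = 13/340.
There are C(3,2) = 3 such orderings, each equally likely, so P = 3 × 13/340 = 39/340.

39/340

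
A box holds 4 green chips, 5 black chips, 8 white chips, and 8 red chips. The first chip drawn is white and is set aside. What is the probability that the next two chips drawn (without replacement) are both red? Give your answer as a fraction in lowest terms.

With the first chip removed, 8 red remain out of 24.
P = 8/24 × 7/23 = 56/552 = 7/69.

7/69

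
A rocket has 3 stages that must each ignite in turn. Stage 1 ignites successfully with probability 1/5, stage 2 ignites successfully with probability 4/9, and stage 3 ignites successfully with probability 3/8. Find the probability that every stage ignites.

Multiplying along the chain,
P = 1/5 × 4/9 × 3/8 = 12/360 = 1/30.

1/30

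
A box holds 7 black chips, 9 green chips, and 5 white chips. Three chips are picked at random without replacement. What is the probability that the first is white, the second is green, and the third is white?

Each draw changes the counts, so multiply the conditional probabilities along the sequence:
P = 5/21 × 9/20 × 4/19 = 180/7980 = 3/133.

3/133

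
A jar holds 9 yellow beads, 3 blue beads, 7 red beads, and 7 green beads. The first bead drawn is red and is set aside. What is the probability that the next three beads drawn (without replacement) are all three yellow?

21/575

After the first draw, 9 of the remaining 25 beads are yellow.
P = 9/25 × 8/24 × 7/23 = 504/13800 = 21/575.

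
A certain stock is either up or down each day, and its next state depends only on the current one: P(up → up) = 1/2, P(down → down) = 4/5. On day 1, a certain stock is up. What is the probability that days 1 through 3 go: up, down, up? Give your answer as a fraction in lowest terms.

1/10

Day 1 is given. For each transition, use the conditional probability from the current state:
P(down | up) = 1/2; P(up | down) = 1/5.
P = 1/2 × 1/5 = 1/10.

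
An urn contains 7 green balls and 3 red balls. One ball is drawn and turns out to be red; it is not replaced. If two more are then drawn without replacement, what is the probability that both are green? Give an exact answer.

7/12

With the first ball removed, 7 green remain out of 9.
P = 7/9 × 6/8 = 42/72 = 7/12.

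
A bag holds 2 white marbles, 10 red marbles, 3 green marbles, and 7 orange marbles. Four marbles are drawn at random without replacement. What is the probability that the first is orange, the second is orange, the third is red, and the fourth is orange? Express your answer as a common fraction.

Each draw changes the counts, so multiply the conditional probabilities along the sequence:
P = 7/22 × 6/21 × 10/20 × 5/19 = 2100/175560 = 5/418.

5/418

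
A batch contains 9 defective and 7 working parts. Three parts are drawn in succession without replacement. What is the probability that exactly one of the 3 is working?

9/20

One ordering (working drawn first) has probability 7/16 × 9/15 × 8/14 = 504/3360 = 3/20.
There are C(3,1) = 3 such orderings, each equally likely, so P = 3 × 3/20 = 9/20.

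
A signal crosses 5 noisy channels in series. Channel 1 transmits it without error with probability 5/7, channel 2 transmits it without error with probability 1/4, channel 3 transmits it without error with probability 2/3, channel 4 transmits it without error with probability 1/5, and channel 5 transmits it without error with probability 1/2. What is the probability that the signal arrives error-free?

Multiplying along the chain,
P = 5/7 × 1/4 × 2/3 × 1/5 × 1/2 = 10/840 = 1/84.

1/84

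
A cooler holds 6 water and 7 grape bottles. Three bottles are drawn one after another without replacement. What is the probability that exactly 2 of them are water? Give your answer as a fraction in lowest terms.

105/286

One ordering (water drawn first) has probability 6/13 × 5/12 × 7/11 = 210/1716 = 35/286.
There are C(3,2) = 3 such orderings, each equally likely, so P = 3 × 35/286 = 105/286.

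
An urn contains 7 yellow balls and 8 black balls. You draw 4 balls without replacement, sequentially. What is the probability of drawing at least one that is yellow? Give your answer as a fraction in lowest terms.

P(no yellow) = 8/15 × 7/14 × 6/13 × 5/12 = 1680/32760 = 2/39.
P(at least one) = 1 − 2/39 = 37/39.

37/39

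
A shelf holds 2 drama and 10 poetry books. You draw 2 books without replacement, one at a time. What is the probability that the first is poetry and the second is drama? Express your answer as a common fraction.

5/33

Each draw changes the counts, so multiply the conditional probabilities along the sequence:
P = 10/12 × 2/11 = 20/132 = 5/33.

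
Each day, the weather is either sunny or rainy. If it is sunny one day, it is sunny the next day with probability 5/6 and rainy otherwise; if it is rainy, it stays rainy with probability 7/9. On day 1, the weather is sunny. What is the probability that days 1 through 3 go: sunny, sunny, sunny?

Day 1 is given. For each transition, use the conditional probability from the current state:
P(sunny | sunny) = 5/6; P(sunny | sunny) = 5/6.
P = 5/6 × 5/6 = 25/36.

25/36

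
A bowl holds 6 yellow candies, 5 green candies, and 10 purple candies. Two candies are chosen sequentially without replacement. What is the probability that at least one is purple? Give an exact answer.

31/42

P(no purple) = 11/21 × 10/20 = 110/420 = 11/42.
P(at least one) = 1 − 11/42 = 31/42.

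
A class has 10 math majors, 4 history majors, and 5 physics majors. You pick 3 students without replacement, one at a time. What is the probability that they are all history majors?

4/969

P(every draw is a history major) = 4/19 × 3/18 × 2/17 = 24/5814 = 4/969.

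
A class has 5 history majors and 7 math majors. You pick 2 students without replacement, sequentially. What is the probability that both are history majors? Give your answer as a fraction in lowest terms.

P(every draw is a history major) = 5/12 × 4/11 = 20/132 = 5/33.

5/33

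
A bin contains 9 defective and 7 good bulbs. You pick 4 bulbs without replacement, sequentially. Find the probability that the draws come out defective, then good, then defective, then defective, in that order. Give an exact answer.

21/260

Each draw changes the counts, so multiply the conditional probabilities along the sequence:
P = 9/16 × 7/15 × 8/14 × 7/13 = 3528/43680 = 21/260.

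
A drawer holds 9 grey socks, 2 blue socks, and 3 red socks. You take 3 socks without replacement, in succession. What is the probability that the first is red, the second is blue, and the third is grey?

Multiply the probability of each draw given the previous ones:
P = 3/14 × 2/13 × 9/12 = 54/2184 = 9/364.

9/364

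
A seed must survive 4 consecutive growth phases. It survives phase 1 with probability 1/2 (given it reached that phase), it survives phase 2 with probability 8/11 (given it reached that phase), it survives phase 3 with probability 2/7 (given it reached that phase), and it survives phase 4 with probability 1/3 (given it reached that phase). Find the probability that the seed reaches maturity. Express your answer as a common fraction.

8/231

Multiplying along the chain,
P = 1/2 × 8/11 × 2/7 × 1/3 = 16/462 = 8/231.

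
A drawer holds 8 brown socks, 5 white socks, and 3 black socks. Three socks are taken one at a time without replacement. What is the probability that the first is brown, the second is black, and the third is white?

1/28

Each draw changes the counts, so multiply the conditional probabilities along the sequence:
P = 8/16 × 3/15 × 5/14 = 120/3360 = 1/28.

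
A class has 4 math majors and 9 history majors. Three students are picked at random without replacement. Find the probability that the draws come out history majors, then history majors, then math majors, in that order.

Multiply the probability of each draw given the previous ones:
P = 9/13 × 8/12 × 4/11 = 288/1716 = 24/143.

24/143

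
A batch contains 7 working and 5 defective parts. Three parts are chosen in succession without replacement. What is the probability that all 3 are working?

7/44

P(all working) = 7/12 × 6/11 × 5/10 = 210/1320 = 7/44.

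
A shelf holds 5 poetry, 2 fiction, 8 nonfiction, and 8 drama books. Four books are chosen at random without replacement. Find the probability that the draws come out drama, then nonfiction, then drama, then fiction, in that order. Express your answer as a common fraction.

16/3795

Chain rule:
P = 8/23 × 8/22 × 7/21 × 2/20 = 896/212520 = 16/3795.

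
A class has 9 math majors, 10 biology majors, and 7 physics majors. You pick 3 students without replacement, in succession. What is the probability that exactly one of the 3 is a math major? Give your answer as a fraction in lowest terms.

One ordering (a math major drawn first) has probability 9/26 × 17/25 × 16/24 = 2448/15600 = 51/325.
There are C(3,1) = 3 such orderings, each equally likely, so P = 3 × 51/325 = 153/325.

153/325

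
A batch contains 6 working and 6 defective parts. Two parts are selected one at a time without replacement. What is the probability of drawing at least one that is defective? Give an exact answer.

P(no defective) = 6/12 × 5/11 = 30/132 = 5/22.
P(at least one) = 1 − 5/22 = 17/22.

17/22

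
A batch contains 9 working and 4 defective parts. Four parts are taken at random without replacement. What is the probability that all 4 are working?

126/715

P(all working) = 9/13 × 8/12 × 7/11 × 6/10 = 3024/17160 = 126/715.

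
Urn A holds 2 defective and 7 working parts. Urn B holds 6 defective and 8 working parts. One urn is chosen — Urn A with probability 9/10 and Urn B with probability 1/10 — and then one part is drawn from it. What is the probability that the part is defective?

17/70

From Urn A: P(defective) = 2/9.
From Urn B: P(defective) = 6/14.
Total probability = (9/10)(2/9) + (1/10)(6/14) = 17/70.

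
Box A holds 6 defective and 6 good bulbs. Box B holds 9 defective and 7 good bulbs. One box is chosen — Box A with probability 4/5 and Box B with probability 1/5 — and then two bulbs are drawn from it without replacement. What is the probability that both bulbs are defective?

133/550

From Box A: P(both defective) = (6/12)(5/11) = 5/22.
From Box B: P(both defective) = (9/16)(8/15) = 3/10.
Total probability = (4/5)(5/22) + (1/5)(3/10) = 133/550.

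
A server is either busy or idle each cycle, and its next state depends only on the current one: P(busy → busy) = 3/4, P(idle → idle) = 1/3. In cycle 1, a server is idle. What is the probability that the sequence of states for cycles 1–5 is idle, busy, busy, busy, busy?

9/32

Cycle 1 is given. For each transition, use the conditional probability from the current state:
P(busy | idle) = 2/3; P(busy | busy) = 3/4; P(busy | busy) = 3/4; P(busy | busy) = 3/4.
P = 2/3 × 3/4 × 3/4 × 3/4 = 54/192 = 9/32.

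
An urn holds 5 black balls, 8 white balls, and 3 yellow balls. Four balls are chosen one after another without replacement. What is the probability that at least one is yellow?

P(no yellow) = 13/16 × 12/15 × 11/14 × 10/13 = 17160/43680 = 11/28.
P(at least one) = 1 − 11/28 = 17/28.

17/28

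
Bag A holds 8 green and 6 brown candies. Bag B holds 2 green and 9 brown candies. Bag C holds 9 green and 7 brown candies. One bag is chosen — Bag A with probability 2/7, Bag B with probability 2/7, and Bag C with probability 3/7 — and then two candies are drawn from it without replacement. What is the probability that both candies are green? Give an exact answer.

From Bag A: P(both green) = (8/14)(7/13) = 4/13.
From Bag B: P(both green) = (2/11)(1/10) = 1/55.
From Bag C: P(both green) = (9/16)(8/15) = 3/10.
Total probability = (2/7)(4/13) + (2/7)(1/55) + (3/7)(3/10) = 317/1430.

317/1430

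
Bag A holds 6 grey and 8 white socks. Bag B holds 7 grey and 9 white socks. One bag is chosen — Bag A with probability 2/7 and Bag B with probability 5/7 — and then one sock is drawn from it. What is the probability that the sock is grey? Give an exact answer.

From Bag A: P(grey) = 6/14.
From Bag B: P(grey) = 7/16.
Total probability = (2/7)(6/14) + (5/7)(7/16) = 341/784.

341/784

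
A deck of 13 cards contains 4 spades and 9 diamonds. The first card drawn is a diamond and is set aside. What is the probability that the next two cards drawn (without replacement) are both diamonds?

With the first card removed, 8 diamonds remain out of 12.
P = 8/12 × 7/11 = 56/132 = 14/33.

14/33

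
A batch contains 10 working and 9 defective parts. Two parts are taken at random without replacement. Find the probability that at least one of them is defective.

14/19

P(no defective) = 10/19 × 9/18 = 90/342 = 5/19.
P(at least one) = 1 − 5/19 = 14/19.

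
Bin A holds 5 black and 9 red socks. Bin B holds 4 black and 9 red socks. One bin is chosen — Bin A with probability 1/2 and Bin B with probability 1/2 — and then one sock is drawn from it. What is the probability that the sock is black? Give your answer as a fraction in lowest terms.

121/364

From Bin A: P(black) = 5/14.
From Bin B: P(black) = 4/13.
Total probability = (1/2)(5/14) + (1/2)(4/13) = 121/364.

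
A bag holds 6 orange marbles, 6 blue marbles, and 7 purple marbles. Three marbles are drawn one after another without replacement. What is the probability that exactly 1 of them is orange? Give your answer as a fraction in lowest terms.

156/323

One ordering (orange drawn first) has probability 6/19 × 13/18 × 12/17 = 936/5814 = 52/323.
There are C(3,1) = 3 such orderings, each equally likely, so P = 3 × 52/323 = 156/323.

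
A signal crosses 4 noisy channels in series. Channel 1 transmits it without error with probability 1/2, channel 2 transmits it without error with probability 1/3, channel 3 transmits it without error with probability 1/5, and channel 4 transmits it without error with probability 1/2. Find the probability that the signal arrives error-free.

Each stage is reached only if all earlier stages succeed, so
P = 1/2 × 1/3 × 1/5 × 1/2 = 1/60.

1/60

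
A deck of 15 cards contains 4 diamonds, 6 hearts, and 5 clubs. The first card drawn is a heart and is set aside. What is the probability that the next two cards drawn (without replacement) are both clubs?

10/91

After the first draw, 5 of the remaining 14 cards are clubs.
P = 5/14 × 4/13 = 20/182 = 10/91.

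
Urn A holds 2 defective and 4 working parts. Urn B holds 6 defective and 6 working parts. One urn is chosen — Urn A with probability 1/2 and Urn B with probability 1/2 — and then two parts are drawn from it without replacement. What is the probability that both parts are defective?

From Urn A: P(both defective) = (2/6)(1/5) = 1/15.
From Urn B: P(both defective) = (6/12)(5/11) = 5/22.
Total probability = (1/2)(1/15) + (1/2)(5/22) = 97/660.

97/660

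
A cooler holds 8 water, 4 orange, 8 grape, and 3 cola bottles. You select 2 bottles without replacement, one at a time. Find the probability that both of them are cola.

P = 3/23 × 2/22 = 6/506 = 3/253.

3/253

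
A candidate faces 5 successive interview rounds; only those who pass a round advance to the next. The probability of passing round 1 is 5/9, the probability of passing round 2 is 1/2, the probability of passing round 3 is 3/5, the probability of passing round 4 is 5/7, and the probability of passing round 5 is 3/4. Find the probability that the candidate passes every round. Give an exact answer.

Each stage is reached only if all earlier stages succeed, so
P = 5/9 × 1/2 × 3/5 × 5/7 × 3/4 = 225/2520 = 5/56.

5/56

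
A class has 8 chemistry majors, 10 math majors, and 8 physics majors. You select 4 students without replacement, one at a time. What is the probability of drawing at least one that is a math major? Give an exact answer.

101/115

P(no math majors) = 16/26 × 15/25 × 14/24 × 13/23 = 43680/358800 = 14/115.
P(at least one) = 1 − 14/115 = 101/115.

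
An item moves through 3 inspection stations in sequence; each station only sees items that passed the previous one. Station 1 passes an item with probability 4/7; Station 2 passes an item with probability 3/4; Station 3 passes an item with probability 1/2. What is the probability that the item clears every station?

3/14

Multiplying along the chain,
P = 4/7 × 3/4 × 1/2 = 12/56 = 3/14.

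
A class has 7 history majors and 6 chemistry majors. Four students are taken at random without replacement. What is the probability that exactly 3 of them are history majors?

One ordering (history majors drawn first) has probability 7/13 × 6/12 × 5/11 × 6/10 = 1260/17160 = 21/286.
There are C(4,3) = 4 such orderings, each equally likely, so P = 4 × 21/286 = 42/143.

42/143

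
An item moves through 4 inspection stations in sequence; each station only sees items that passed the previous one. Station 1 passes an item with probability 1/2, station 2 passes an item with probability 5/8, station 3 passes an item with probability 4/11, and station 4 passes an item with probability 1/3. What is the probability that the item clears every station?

The events are sequential, so multiply the conditional probabilities:
P = 1/2 × 5/8 × 4/11 × 1/3 = 20/528 = 5/132.

5/132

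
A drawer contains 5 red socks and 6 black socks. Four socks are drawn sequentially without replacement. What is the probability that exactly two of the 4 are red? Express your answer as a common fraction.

5/11

One ordering (red drawn first) has probability 5/11 × 4/10 × 6/9 × 5/8 = 600/7920 = 5/66.
There are C(4,2) = 6 such orderings, each equally likely, so P = 6 × 5/66 = 5/11.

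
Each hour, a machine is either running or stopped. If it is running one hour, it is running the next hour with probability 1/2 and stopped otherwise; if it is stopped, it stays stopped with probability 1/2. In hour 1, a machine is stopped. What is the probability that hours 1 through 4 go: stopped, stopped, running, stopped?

1/8

Hour 1 is given. For each transition, use the conditional probability from the current state:
P(stopped | stopped) = 1/2; P(running | stopped) = 1/2; P(stopped | running) = 1/2.
P = 1/2 × 1/2 × 1/2 = 1/8.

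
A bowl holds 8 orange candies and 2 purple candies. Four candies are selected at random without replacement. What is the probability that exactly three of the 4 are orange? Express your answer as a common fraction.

8/15

One ordering (orange drawn first) has probability 8/10 × 7/9 × 6/8 × 2/7 = 672/5040 = 2/15.
There are C(4,3) = 4 such orderings, each equally likely, so P = 4 × 2/15 = 8/15.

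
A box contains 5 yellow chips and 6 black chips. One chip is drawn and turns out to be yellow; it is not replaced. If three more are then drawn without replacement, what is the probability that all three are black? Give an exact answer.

1/6

After the first draw, 6 of the remaining 10 chips are black.
P = 6/10 × 5/9 × 4/8 = 120/720 = 1/6.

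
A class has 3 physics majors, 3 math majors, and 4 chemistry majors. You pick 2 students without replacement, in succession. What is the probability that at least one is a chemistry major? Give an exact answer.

P(no chemistry majors) = 6/10 × 5/9 = 30/90 = 1/3.
P(at least one) = 1 − 1/3 = 2/3.

2/3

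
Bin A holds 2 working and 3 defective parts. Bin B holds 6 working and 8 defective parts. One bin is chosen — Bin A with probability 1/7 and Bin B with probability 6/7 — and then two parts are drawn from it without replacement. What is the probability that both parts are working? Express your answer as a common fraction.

From Bin A: P(both working) = (2/5)(1/4) = 1/10.
From Bin B: P(both working) = (6/14)(5/13) = 15/91.
Total probability = (1/7)(1/10) + (6/7)(15/91) = 991/6370.

991/6370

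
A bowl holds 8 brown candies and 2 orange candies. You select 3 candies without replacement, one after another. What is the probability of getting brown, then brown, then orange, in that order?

Each draw changes the counts, so multiply the conditional probabilities along the sequence:
P = 8/10 × 7/9 × 2/8 = 112/720 = 7/45.

7/45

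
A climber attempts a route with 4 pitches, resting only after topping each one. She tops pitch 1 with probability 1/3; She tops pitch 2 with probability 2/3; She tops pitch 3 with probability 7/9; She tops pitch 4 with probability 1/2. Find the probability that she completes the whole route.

Each stage is reached only if all earlier stages succeed, so
P = 1/3 × 2/3 × 7/9 × 1/2 = 14/162 = 7/81.

7/81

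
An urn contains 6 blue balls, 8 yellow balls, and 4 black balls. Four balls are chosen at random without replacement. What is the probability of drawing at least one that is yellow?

P(no yellow) = 10/18 × 9/17 × 8/16 × 7/15 = 5040/73440 = 7/102.
P(at least one) = 1 − 7/102 = 95/102.

95/102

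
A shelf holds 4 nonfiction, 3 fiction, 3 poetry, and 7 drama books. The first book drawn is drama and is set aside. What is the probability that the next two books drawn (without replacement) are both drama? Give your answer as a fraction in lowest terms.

With the first book removed, 6 drama remain out of 16.
P = 6/16 × 5/15 = 30/240 = 1/8.

1/8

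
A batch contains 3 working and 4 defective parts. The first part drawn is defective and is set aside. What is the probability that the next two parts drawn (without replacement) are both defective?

1/5

With the first part removed, 3 defective remain out of 6.
P = 3/6 × 2/5 = 6/30 = 1/5.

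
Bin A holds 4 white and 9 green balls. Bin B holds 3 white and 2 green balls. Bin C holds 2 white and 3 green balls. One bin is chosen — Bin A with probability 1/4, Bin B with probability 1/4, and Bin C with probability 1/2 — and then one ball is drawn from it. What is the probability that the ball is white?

From Bin A: P(white) = 4/13.
From Bin B: P(white) = 3/5.
From Bin C: P(white) = 2/5.
Total probability = (1/4)(4/13) + (1/4)(3/5) + (1/2)(2/5) = 111/260.

111/260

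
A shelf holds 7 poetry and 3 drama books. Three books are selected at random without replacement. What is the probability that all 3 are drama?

1/120

P(every draw is drama) = 3/10 × 2/9 × 1/8 = 6/720 = 1/120.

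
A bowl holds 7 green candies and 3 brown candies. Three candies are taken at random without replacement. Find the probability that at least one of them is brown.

P(no brown) = 7/10 × 6/9 × 5/8 = 210/720 = 7/24.
P(at least one) = 1 − 7/24 = 17/24.

17/24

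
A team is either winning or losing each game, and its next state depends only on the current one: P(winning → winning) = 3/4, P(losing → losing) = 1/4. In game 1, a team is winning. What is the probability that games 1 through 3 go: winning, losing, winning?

Game 1 is given. For each transition, use the conditional probability from the current state:
P(losing | winning) = 1/4; P(winning | losing) = 3/4.
P = 1/4 × 3/4 = 3/16.

3/16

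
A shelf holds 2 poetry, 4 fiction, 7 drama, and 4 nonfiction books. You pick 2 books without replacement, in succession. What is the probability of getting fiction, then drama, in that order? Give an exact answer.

7/68

Multiply the probability of each draw given the previous ones:
P = 4/17 × 7/16 = 28/272 = 7/68.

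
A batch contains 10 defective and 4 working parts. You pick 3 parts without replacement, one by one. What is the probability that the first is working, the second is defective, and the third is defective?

Chain rule:
P = 4/14 × 10/13 × 9/12 = 360/2184 = 15/91.

15/91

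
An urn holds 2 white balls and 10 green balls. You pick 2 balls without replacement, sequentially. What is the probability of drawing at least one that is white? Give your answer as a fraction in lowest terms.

7/22

P(no white) = 10/12 × 9/11 = 90/132 = 15/22.
P(at least one) = 1 − 15/22 = 7/22.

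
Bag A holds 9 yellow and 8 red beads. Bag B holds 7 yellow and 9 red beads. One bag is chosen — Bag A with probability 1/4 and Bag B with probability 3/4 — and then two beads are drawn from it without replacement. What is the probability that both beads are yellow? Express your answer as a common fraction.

From Bag A: P(both yellow) = (9/17)(8/16) = 9/34.
From Bag B: P(both yellow) = (7/16)(6/15) = 7/40.
Total probability = (1/4)(9/34) + (3/4)(7/40) = 537/2720.

537/2720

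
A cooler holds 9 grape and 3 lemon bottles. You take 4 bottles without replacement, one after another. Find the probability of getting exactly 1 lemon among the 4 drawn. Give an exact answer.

28/55

One ordering (lemon drawn first) has probability 3/12 × 9/11 × 8/10 × 7/9 = 1512/11880 = 7/55.
There are C(4,1) = 4 such orderings, each equally likely, so P = 4 × 7/55 = 28/55.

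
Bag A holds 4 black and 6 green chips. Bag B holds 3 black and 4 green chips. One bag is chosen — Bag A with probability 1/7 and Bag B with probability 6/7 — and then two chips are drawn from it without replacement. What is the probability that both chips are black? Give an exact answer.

104/735

From Bag A: P(both black) = (4/10)(3/9) = 2/15.
From Bag B: P(both black) = (3/7)(2/6) = 1/7.
Total probability = (1/7)(2/15) + (6/7)(1/7) = 104/735.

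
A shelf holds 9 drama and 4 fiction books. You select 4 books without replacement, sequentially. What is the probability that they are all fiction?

1/715

P(all fiction) = 4/13 × 3/12 × 2/11 × 1/10 = 24/17160 = 1/715.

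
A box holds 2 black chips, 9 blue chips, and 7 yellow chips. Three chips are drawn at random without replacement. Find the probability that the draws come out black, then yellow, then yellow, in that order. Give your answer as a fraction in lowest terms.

7/408

Each draw changes the counts, so multiply the conditional probabilities along the sequence:
P = 2/18 × 7/17 × 6/16 = 84/4896 = 7/408.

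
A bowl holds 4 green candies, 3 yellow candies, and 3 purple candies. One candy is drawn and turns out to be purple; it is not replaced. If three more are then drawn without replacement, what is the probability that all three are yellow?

After the first draw, 3 of the remaining 9 candies are yellow.
P = 3/9 × 2/8 × 1/7 = 6/504 = 1/84.

1/84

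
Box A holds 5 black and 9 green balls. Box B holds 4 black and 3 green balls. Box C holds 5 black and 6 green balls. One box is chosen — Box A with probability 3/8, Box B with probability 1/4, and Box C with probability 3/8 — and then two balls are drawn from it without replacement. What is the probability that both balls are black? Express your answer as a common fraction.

From Box A: P(both black) = (5/14)(4/13) = 10/91.
From Box B: P(both black) = (4/7)(3/6) = 2/7.
From Box C: P(both black) = (5/11)(4/10) = 2/11.
Total probability = (3/8)(10/91) + (1/4)(2/7) + (3/8)(2/11) = 181/1001.

181/1001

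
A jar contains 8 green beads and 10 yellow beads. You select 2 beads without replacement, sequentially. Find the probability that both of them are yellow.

5/17

P = 10/18 × 9/17 = 90/306 = 5/17.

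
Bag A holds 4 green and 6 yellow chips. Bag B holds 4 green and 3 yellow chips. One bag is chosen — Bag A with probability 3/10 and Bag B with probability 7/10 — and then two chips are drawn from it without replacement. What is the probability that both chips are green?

From Bag A: P(both green) = (4/10)(3/9) = 2/15.
From Bag B: P(both green) = (4/7)(3/6) = 2/7.
Total probability = (3/10)(2/15) + (7/10)(2/7) = 6/25.

6/25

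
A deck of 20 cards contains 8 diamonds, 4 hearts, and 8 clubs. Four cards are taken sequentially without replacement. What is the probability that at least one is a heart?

P(no hearts) = 16/20 × 15/19 × 14/18 × 13/17 = 43680/116280 = 364/969.
P(at least one) = 1 − 364/969 = 605/969.

605/969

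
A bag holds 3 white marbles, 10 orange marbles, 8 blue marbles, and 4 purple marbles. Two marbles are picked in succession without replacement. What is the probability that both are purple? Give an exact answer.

1/50

P(all purple) = 4/25 × 3/24 = 12/600 = 1/50.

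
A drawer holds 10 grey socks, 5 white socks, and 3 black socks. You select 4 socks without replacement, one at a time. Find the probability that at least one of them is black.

P(no black) = 15/18 × 14/17 × 13/16 × 12/15 = 32760/73440 = 91/204.
P(at least one) = 1 − 91/204 = 113/204.

113/204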